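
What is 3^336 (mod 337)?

3^1 ≡ 3 (mod 337)
3^2 ≡ 3^2 = 9 ≡ 9 (mod 337)
3^4 ≡ 9^2 = 81 ≡ 81 (mod 337)
3^8 ≡ 81^2 = 6561 ≡ 158 (mod 337)
3^16 ≡ 158^2 = 24964 ≡ 26 (mod 337)
3^32 ≡ 26^2 = 676 ≡ 2 (mod 337)
3^64 ≡ 2^2 = 4 ≡ 4 (mod 337)
3^128 ≡ 4^2 = 16 ≡ 16 (mod 337)
3^256 ≡ 16^2 = 256 ≡ 256 (mod 337)
336 = 256 + 64 + 16 in binary powers of 2.
So 3^336 ≡ 256 · 4 · 26 ≡ 1 (mod 337).
Since the result is 1, base 3 gives no evidence that 337 is composite.

1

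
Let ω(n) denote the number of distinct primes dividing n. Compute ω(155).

155 = 5 · 31
155 = 5 · 31, which has 2 distinct prime factors.

2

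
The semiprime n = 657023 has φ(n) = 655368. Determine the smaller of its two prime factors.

659

φ(n) = (p−1)(q−1) = n − (p+q) + 1, so p + q = 657023 − 655368 + 1 = 1656.
p and q are the roots of t² − 1656t + 657023 = 0.
Discriminant: 1656² − 4·657023 = 2742336 − 2628092 = 114244; √114244 = 338.
q = (1656 − 338)/2 = 659, p = (1656 + 338)/2 = 997.
Check: 659 · 997 = 657023.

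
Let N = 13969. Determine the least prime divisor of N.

61

13969 is odd.
Digit sum 28, not divisible by 3.
Ends in 9: not divisible by 5.
7: 13969 = 7·1995 + 4
11: 13969 = 11·1269 + 10
13: 13969 = 13·1074 + 7
17: 13969 = 17·821 + 12
19: 13969 = 19·735 + 4
23: 13969 = 23·607 + 8
29: 13969 = 29·481 + 20
31: 13969 = 31·450 + 19
37: 13969 = 37·377 + 20
41: 13969 = 41·340 + 29
43: 13969 = 43·324 + 37
47: 13969 = 47·297 + 10
53: 13969 = 53·263 + 30
59: 13969 = 59·236 + 45
61: 13969 = 61·229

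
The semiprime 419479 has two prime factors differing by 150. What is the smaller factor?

Since p = q + 150, we have 419479 = q(q + 150), so q² + 150q − 419479 = 0.
Discriminant: 150² + 4·419479 = 22500 + 1677916 = 1700416; √1700416 = 1304.
q = (−150 + 1304)/2 = 577, and p = q + 150 = 727.
Check: 577 · 727 = 419479.

577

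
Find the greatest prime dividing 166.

83

166 = 2 · 83
83 is prime.
So 166 = 2 · 83; the largest prime factor is 83.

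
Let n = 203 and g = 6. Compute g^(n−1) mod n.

169

6^1 ≡ 6 (mod 203)
6^2 ≡ 6^2 = 36 ≡ 36 (mod 203)
6^4 ≡ 36^2 = 1296 ≡ 78 (mod 203)
6^8 ≡ 78^2 = 6084 ≡ 197 (mod 203)
6^16 ≡ 197^2 = 38809 ≡ 36 (mod 203)
6^32 ≡ 36^2 = 1296 ≡ 78 (mod 203)
6^64 ≡ 78^2 = 6084 ≡ 197 (mod 203)
6^128 ≡ 197^2 = 38809 ≡ 36 (mod 203)
202 = 128 + 64 + 8 + 2 in binary powers of 2.
So 6^202 ≡ 36 · 197 · 197 · 36 ≡ 169 (mod 203).
Since 169 ≠ 1, base 6 is a Fermat witness: 203 is composite.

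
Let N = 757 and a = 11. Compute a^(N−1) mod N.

1

11^1 ≡ 11 (mod 757)
11^2 ≡ 11^2 = 121 ≡ 121 (mod 757)
11^4 ≡ 121^2 = 14641 ≡ 258 (mod 757)
11^8 ≡ 258^2 = 66564 ≡ 705 (mod 757)
11^16 ≡ 705^2 = 497025 ≡ 433 (mod 757)
11^32 ≡ 433^2 = 187489 ≡ 510 (mod 757)
11^64 ≡ 510^2 = 260100 ≡ 449 (mod 757)
11^128 ≡ 449^2 = 201601 ≡ 239 (mod 757)
11^256 ≡ 239^2 = 57121 ≡ 346 (mod 757)
11^512 ≡ 346^2 = 119716 ≡ 110 (mod 757)
756 = 512 + 128 + 64 + 32 + 16 + 4 in binary powers of 2.
So 11^756 ≡ 110 · 239 · 449 · 510 · 433 · 258 ≡ 1 (mod 757).
Since the result is 1, base 11 gives no evidence that 757 is composite.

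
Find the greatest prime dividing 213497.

213497 = 31 · 6887
6887 = 71 · 97
97 is prime.
So 213497 = 31 · 71 · 97; the largest prime factor is 97.

97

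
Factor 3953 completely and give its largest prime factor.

3953 = 59 · 67
67 is prime.
So 3953 = 59 · 67; the largest prime factor is 67.

67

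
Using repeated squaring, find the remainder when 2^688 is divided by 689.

68

2^1 ≡ 2 (mod 689)
2^2 ≡ 2^2 = 4 ≡ 4 (mod 689)
2^4 ≡ 4^2 = 16 ≡ 16 (mod 689)
2^8 ≡ 16^2 = 256 ≡ 256 (mod 689)
2^16 ≡ 256^2 = 65536 ≡ 81 (mod 689)
2^32 ≡ 81^2 = 6561 ≡ 360 (mod 689)
2^64 ≡ 360^2 = 129600 ≡ 68 (mod 689)
2^128 ≡ 68^2 = 4624 ≡ 490 (mod 689)
2^256 ≡ 490^2 = 240100 ≡ 328 (mod 689)
2^512 ≡ 328^2 = 107584 ≡ 100 (mod 689)
688 = 512 + 128 + 32 + 16 in binary powers of 2.
So 2^688 ≡ 100 · 490 · 360 · 81 ≡ 68 (mod 689).
Since 68 ≠ 1, base 2 is a Fermat witness: 689 is composite.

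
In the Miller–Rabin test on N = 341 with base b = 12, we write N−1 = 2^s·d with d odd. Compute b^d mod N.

341 − 1 = 340 = 2^2 · 85, so d = 85.
12^1 ≡ 12 (mod 341)
12^2 ≡ 12^2 = 144 ≡ 144 (mod 341)
12^4 ≡ 144^2 = 20736 ≡ 276 (mod 341)
12^8 ≡ 276^2 = 76176 ≡ 133 (mod 341)
12^16 ≡ 133^2 = 17689 ≡ 298 (mod 341)
12^32 ≡ 298^2 = 88804 ≡ 144 (mod 341)
12^64 ≡ 144^2 = 20736 ≡ 276 (mod 341)
85 = 64 + 16 + 4 + 1 in binary powers of 2.
So 12^85 ≡ 276 · 298 · 276 · 12 ≡ 254 (mod 341).
Squaring chain: 254 → 67; never reaches −1, so base 12 is a Miller–Rabin witness that 341 is composite.

254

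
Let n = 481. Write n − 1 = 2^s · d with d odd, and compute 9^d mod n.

481 − 1 = 480 = 2^5 · 15, so d = 15.
9^1 ≡ 9 (mod 481)
9^2 ≡ 9^2 = 81 ≡ 81 (mod 481)
9^4 ≡ 81^2 = 6561 ≡ 308 (mod 481)
9^8 ≡ 308^2 = 94864 ≡ 107 (mod 481)
15 = 8 + 4 + 2 + 1 in binary powers of 2.
So 9^15 ≡ 107 · 308 · 81 · 9 ≡ 417 (mod 481).
Squaring chain: 417 → 248 → 417 → 248 → 417; never reaches −1, so base 9 is a Miller–Rabin witness that 481 is composite.

417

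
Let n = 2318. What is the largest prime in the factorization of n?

2318 = 2 · 1159
1159 = 19 · 61
61 is prime.
So 2318 = 2 · 19 · 61; the largest prime factor is 61.

61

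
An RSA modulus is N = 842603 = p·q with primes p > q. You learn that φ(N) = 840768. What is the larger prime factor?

929

φ(n) = (p−1)(q−1) = n − (p+q) + 1, so p + q = 842603 − 840768 + 1 = 1836.
p and q are the roots of t² − 1836t + 842603 = 0.
Discriminant: 1836² − 4·842603 = 3370896 − 3370412 = 484; √484 = 22.
q = (1836 − 22)/2 = 907, p = (1836 + 22)/2 = 929.
Check: 907 · 929 = 842603.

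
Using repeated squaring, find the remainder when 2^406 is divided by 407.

284

2^1 ≡ 2 (mod 407)
2^2 ≡ 2^2 = 4 ≡ 4 (mod 407)
2^4 ≡ 4^2 = 16 ≡ 16 (mod 407)
2^8 ≡ 16^2 = 256 ≡ 256 (mod 407)
2^16 ≡ 256^2 = 65536 ≡ 9 (mod 407)
2^32 ≡ 9^2 = 81 ≡ 81 (mod 407)
2^64 ≡ 81^2 = 6561 ≡ 49 (mod 407)
2^128 ≡ 49^2 = 2401 ≡ 366 (mod 407)
2^256 ≡ 366^2 = 133956 ≡ 53 (mod 407)
406 = 256 + 128 + 16 + 4 + 2 in binary powers of 2.
So 2^406 ≡ 53 · 366 · 9 · 16 · 4 ≡ 284 (mod 407).
Since 284 ≠ 1, base 2 is a Fermat witness: 407 is composite.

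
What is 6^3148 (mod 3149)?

1781

6^1 ≡ 6 (mod 3149)
6^2 ≡ 6^2 = 36 ≡ 36 (mod 3149)
6^4 ≡ 36^2 = 1296 ≡ 1296 (mod 3149)
6^8 ≡ 1296^2 = 1679616 ≡ 1199 (mod 3149)
6^16 ≡ 1199^2 = 1437601 ≡ 1657 (mod 3149)
6^32 ≡ 1657^2 = 2745649 ≡ 2870 (mod 3149)
6^64 ≡ 2870^2 = 8236900 ≡ 2265 (mod 3149)
6^128 ≡ 2265^2 = 5130225 ≡ 504 (mod 3149)
6^256 ≡ 504^2 = 254016 ≡ 2096 (mod 3149)
6^512 ≡ 2096^2 = 4393216 ≡ 361 (mod 3149)
6^1024 ≡ 361^2 = 130321 ≡ 1212 (mod 3149)
6^2048 ≡ 1212^2 = 1468944 ≡ 1510 (mod 3149)
3148 = 2048 + 1024 + 64 + 8 + 4 in binary powers of 2.
So 6^3148 ≡ 1510 · 1212 · 2265 · 1199 · 1296 ≡ 1781 (mod 3149).
Since 1781 ≠ 1, base 6 is a Fermat witness: 3149 is composite.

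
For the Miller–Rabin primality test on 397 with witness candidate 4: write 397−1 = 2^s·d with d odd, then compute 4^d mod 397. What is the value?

397 − 1 = 396 = 2^2 · 99, so d = 99.
4^1 ≡ 4 (mod 397)
4^2 ≡ 4^2 = 16 ≡ 16 (mod 397)
4^4 ≡ 16^2 = 256 ≡ 256 (mod 397)
4^8 ≡ 256^2 = 65536 ≡ 31 (mod 397)
4^16 ≡ 31^2 = 961 ≡ 167 (mod 397)
4^32 ≡ 167^2 = 27889 ≡ 99 (mod 397)
4^64 ≡ 99^2 = 9801 ≡ 273 (mod 397)
99 = 64 + 32 + 2 + 1 in binary powers of 2.
So 4^99 ≡ 273 · 99 · 16 · 4 ≡ 396 (mod 397).
Since 4^d ≡ 396 (mod 397), base 4 does not prove 397 composite.

396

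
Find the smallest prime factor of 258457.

19

258457 is odd.
Digit sum 31, not divisible by 3.
Ends in 7: not divisible by 5.
7: 258457 = 7·36922 + 3
11: 258457 = 11·23496 + 1
13: 258457 = 13·19881 + 4
17: 258457 = 17·15203 + 6
19: 258457 = 19·13603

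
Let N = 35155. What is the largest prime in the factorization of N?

89

35155 = 5 · 7031
7031 = 79 · 89
89 is prime.
So 35155 = 5 · 79 · 89; the largest prime factor is 89.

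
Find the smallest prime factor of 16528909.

59

16528909 is odd.
Digit sum 40, not divisible by 3.
Ends in 9: not divisible by 5.
7: 16528909 = 7·2361272 + 5
11: 16528909 = 11·1502628 + 1
13: 16528909 = 13·1271454 + 7
17: 16528909 = 17·972288 + 13
19: 16528909 = 19·869942 + 11
23: 16528909 = 23·718648 + 5
29: 16528909 = 29·569962 + 11
31: 16528909 = 31·533190 + 19
37: 16528909 = 37·446727 + 10
41: 16528909 = 41·403144 + 5
43: 16528909 = 43·384393 + 10
47: 16528909 = 47·351678 + 43
53: 16528909 = 53·311866 + 11
59: 16528909 = 59·280151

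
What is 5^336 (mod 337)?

5^1 ≡ 5 (mod 337)
5^2 ≡ 5^2 = 25 ≡ 25 (mod 337)
5^4 ≡ 25^2 = 625 ≡ 288 (mod 337)
5^8 ≡ 288^2 = 82944 ≡ 42 (mod 337)
5^16 ≡ 42^2 = 1764 ≡ 79 (mod 337)
5^32 ≡ 79^2 = 6241 ≡ 175 (mod 337)
5^64 ≡ 175^2 = 30625 ≡ 295 (mod 337)
5^128 ≡ 295^2 = 87025 ≡ 79 (mod 337)
5^256 ≡ 79^2 = 6241 ≡ 175 (mod 337)
336 = 256 + 64 + 16 in binary powers of 2.
So 5^336 ≡ 175 · 295 · 79 ≡ 1 (mod 337).
Since the result is 1, base 5 gives no evidence that 337 is composite.

1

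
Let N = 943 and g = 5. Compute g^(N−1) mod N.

5^1 ≡ 5 (mod 943)
5^2 ≡ 5^2 = 25 ≡ 25 (mod 943)
5^4 ≡ 25^2 = 625 ≡ 625 (mod 943)
5^8 ≡ 625^2 = 390625 ≡ 223 (mod 943)
5^16 ≡ 223^2 = 49729 ≡ 693 (mod 943)
5^32 ≡ 693^2 = 480249 ≡ 262 (mod 943)
5^64 ≡ 262^2 = 68644 ≡ 748 (mod 943)
5^128 ≡ 748^2 = 559504 ≡ 305 (mod 943)
5^256 ≡ 305^2 = 93025 ≡ 611 (mod 943)
5^512 ≡ 611^2 = 373321 ≡ 836 (mod 943)
942 = 512 + 256 + 128 + 32 + 8 + 4 + 2 in binary powers of 2.
So 5^942 ≡ 836 · 611 · 305 · 262 · 223 · 625 · 25 ≡ 558 (mod 943).
Since 558 ≠ 1, base 5 is a Fermat witness: 943 is composite.

558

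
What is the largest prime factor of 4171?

97

4171 = 43 · 97
97 is prime.
So 4171 = 43 · 97; the largest prime factor is 97.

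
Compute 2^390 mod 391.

2^1 ≡ 2 (mod 391)
2^2 ≡ 2^2 = 4 ≡ 4 (mod 391)
2^4 ≡ 4^2 = 16 ≡ 16 (mod 391)
2^8 ≡ 16^2 = 256 ≡ 256 (mod 391)
2^16 ≡ 256^2 = 65536 ≡ 239 (mod 391)
2^32 ≡ 239^2 = 57121 ≡ 35 (mod 391)
2^64 ≡ 35^2 = 1225 ≡ 52 (mod 391)
2^128 ≡ 52^2 = 2704 ≡ 358 (mod 391)
2^256 ≡ 358^2 = 128164 ≡ 307 (mod 391)
390 = 256 + 128 + 4 + 2 in binary powers of 2.
So 2^390 ≡ 307 · 358 · 16 · 4 ≡ 285 (mod 391).
Since 285 ≠ 1, base 2 is a Fermat witness: 391 is composite.

285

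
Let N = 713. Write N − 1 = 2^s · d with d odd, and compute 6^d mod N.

305

713 − 1 = 712 = 2^3 · 89, so d = 89.
6^1 ≡ 6 (mod 713)
6^2 ≡ 6^2 = 36 ≡ 36 (mod 713)
6^4 ≡ 36^2 = 1296 ≡ 583 (mod 713)
6^8 ≡ 583^2 = 339889 ≡ 501 (mod 713)
6^16 ≡ 501^2 = 251001 ≡ 25 (mod 713)
6^32 ≡ 25^2 = 625 ≡ 625 (mod 713)
6^64 ≡ 625^2 = 390625 ≡ 614 (mod 713)
89 = 64 + 16 + 8 + 1 in binary powers of 2.
So 6^89 ≡ 614 · 25 · 501 · 6 ≡ 305 (mod 713).
Squaring chain: 305 → 335 → 284; never reaches −1, so base 6 is a Miller–Rabin witness that 713 is composite.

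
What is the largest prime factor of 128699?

128699 = 41 · 3139
3139 = 43 · 73
73 is prime.
So 128699 = 41 · 43 · 73; the largest prime factor is 73.

73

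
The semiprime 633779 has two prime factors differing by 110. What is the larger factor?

Since p = q + 110, we have 633779 = q(q + 110), so q² + 110q − 633779 = 0.
Discriminant: 110² + 4·633779 = 12100 + 2535116 = 2547216; √2547216 = 1596.
q = (−110 + 1596)/2 = 743, and p = q + 110 = 853.
Check: 743 · 853 = 633779.

853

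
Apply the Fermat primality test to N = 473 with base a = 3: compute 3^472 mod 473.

53

3^1 ≡ 3 (mod 473)
3^2 ≡ 3^2 = 9 ≡ 9 (mod 473)
3^4 ≡ 9^2 = 81 ≡ 81 (mod 473)
3^8 ≡ 81^2 = 6561 ≡ 412 (mod 473)
3^16 ≡ 412^2 = 169744 ≡ 410 (mod 473)
3^32 ≡ 410^2 = 168100 ≡ 185 (mod 473)
3^64 ≡ 185^2 = 34225 ≡ 169 (mod 473)
3^128 ≡ 169^2 = 28561 ≡ 181 (mod 473)
3^256 ≡ 181^2 = 32761 ≡ 124 (mod 473)
472 = 256 + 128 + 64 + 16 + 8 in binary powers of 2.
So 3^472 ≡ 124 · 181 · 169 · 410 · 412 ≡ 53 (mod 473).
Since 53 ≠ 1, base 3 is a Fermat witness: 473 is composite.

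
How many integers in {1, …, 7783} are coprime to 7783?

Factor: 7783 = 43 · 181.
φ(7783) = (43−1) · (181−1) = 42 · 180 = 7560.

7560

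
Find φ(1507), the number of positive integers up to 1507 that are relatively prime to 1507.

1360

Factor: 1507 = 11 · 137.
φ(1507) = (11−1) · (137−1) = 10 · 136 = 1360.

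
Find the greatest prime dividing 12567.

71

12567 = 3 · 4189
4189 = 59 · 71
71 is prime.
So 12567 = 3 · 59 · 71; the largest prime factor is 71.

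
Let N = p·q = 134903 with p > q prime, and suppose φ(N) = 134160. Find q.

313

φ(n) = (p−1)(q−1) = n − (p+q) + 1, so p + q = 134903 − 134160 + 1 = 744.
p and q are the roots of t² − 744t + 134903 = 0.
Discriminant: 744² − 4·134903 = 553536 − 539612 = 13924; √13924 = 118.
q = (744 − 118)/2 = 313, p = (744 + 118)/2 = 431.
Check: 313 · 431 = 134903.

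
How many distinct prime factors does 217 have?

2

217 = 7 · 31
217 = 7 · 31, which has 2 distinct prime factors.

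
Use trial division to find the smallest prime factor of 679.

679 is odd.
Digit sum 22, not divisible by 3.
Ends in 9: not divisible by 5.
7: 679 = 7·97

7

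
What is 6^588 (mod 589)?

6^1 ≡ 6 (mod 589)
6^2 ≡ 6^2 = 36 ≡ 36 (mod 589)
6^4 ≡ 36^2 = 1296 ≡ 118 (mod 589)
6^8 ≡ 118^2 = 13924 ≡ 377 (mod 589)
6^16 ≡ 377^2 = 142129 ≡ 180 (mod 589)
6^32 ≡ 180^2 = 32400 ≡ 5 (mod 589)
6^64 ≡ 5^2 = 25 ≡ 25 (mod 589)
6^128 ≡ 25^2 = 625 ≡ 36 (mod 589)
6^256 ≡ 36^2 = 1296 ≡ 118 (mod 589)
6^512 ≡ 118^2 = 13924 ≡ 377 (mod 589)
588 = 512 + 64 + 8 + 4 in binary powers of 2.
So 6^588 ≡ 377 · 25 · 377 · 118 ≡ 311 (mod 589).
Since 311 ≠ 1, base 6 is a Fermat witness: 589 is composite.

311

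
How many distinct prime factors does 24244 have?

24244 = 2^2 · 6061
6061 = 11 · 551
551 = 19 · 29
24244 = 2^2 · 11 · 19 · 29, which has 4 distinct prime factors.

4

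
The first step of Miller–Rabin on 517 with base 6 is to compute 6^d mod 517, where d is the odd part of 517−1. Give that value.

517 − 1 = 516 = 2^2 · 129, so d = 129.
6^1 ≡ 6 (mod 517)
6^2 ≡ 6^2 = 36 ≡ 36 (mod 517)
6^4 ≡ 36^2 = 1296 ≡ 262 (mod 517)
6^8 ≡ 262^2 = 68644 ≡ 400 (mod 517)
6^16 ≡ 400^2 = 160000 ≡ 247 (mod 517)
6^32 ≡ 247^2 = 61009 ≡ 3 (mod 517)
6^64 ≡ 3^2 = 9 ≡ 9 (mod 517)
6^128 ≡ 9^2 = 81 ≡ 81 (mod 517)
129 = 128 + 1 in binary powers of 2.
So 6^129 ≡ 81 · 6 ≡ 486 (mod 517).
Squaring chain: 486 → 444; never reaches −1, so base 6 is a Miller–Rabin witness that 517 is composite.

486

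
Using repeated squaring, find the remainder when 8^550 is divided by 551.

8^1 ≡ 8 (mod 551)
8^2 ≡ 8^2 = 64 ≡ 64 (mod 551)
8^4 ≡ 64^2 = 4096 ≡ 239 (mod 551)
8^8 ≡ 239^2 = 57121 ≡ 368 (mod 551)
8^16 ≡ 368^2 = 135424 ≡ 429 (mod 551)
8^32 ≡ 429^2 = 184041 ≡ 7 (mod 551)
8^64 ≡ 7^2 = 49 ≡ 49 (mod 551)
8^128 ≡ 49^2 = 2401 ≡ 197 (mod 551)
8^256 ≡ 197^2 = 38809 ≡ 239 (mod 551)
8^512 ≡ 239^2 = 57121 ≡ 368 (mod 551)
550 = 512 + 32 + 4 + 2 in binary powers of 2.
So 8^550 ≡ 368 · 7 · 239 · 64 ≡ 486 (mod 551).
Since 486 ≠ 1, base 8 is a Fermat witness: 551 is composite.

486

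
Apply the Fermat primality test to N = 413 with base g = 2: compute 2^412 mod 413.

2^1 ≡ 2 (mod 413)
2^2 ≡ 2^2 = 4 ≡ 4 (mod 413)
2^4 ≡ 4^2 = 16 ≡ 16 (mod 413)
2^8 ≡ 16^2 = 256 ≡ 256 (mod 413)
2^16 ≡ 256^2 = 65536 ≡ 282 (mod 413)
2^32 ≡ 282^2 = 79524 ≡ 228 (mod 413)
2^64 ≡ 228^2 = 51984 ≡ 359 (mod 413)
2^128 ≡ 359^2 = 128881 ≡ 25 (mod 413)
2^256 ≡ 25^2 = 625 ≡ 212 (mod 413)
412 = 256 + 128 + 16 + 8 + 4 in binary powers of 2.
So 2^412 ≡ 212 · 25 · 282 · 256 · 16 ≡ 359 (mod 413).
Since 359 ≠ 1, base 2 is a Fermat witness: 413 is composite.

359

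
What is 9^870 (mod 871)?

612

9^1 ≡ 9 (mod 871)
9^2 ≡ 9^2 = 81 ≡ 81 (mod 871)
9^4 ≡ 81^2 = 6561 ≡ 464 (mod 871)
9^8 ≡ 464^2 = 215296 ≡ 159 (mod 871)
9^16 ≡ 159^2 = 25281 ≡ 22 (mod 871)
9^32 ≡ 22^2 = 484 ≡ 484 (mod 871)
9^64 ≡ 484^2 = 234256 ≡ 828 (mod 871)
9^128 ≡ 828^2 = 685584 ≡ 107 (mod 871)
9^256 ≡ 107^2 = 11449 ≡ 126 (mod 871)
9^512 ≡ 126^2 = 15876 ≡ 198 (mod 871)
870 = 512 + 256 + 64 + 32 + 4 + 2 in binary powers of 2.
So 9^870 ≡ 198 · 126 · 828 · 484 · 464 · 81 ≡ 612 (mod 871).
Since 612 ≠ 1, base 9 is a Fermat witness: 871 is composite.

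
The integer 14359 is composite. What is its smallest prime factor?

14359 is odd.
Digit sum 22, not divisible by 3.
Ends in 9: not divisible by 5.
7: 14359 = 7·2051 + 2
11: 14359 = 11·1305 + 4
13: 14359 = 13·1104 + 7
17: 14359 = 17·844 + 11
19: 14359 = 19·755 + 14
23: 14359 = 23·624 + 7
29: 14359 = 29·495 + 4
31: 14359 = 31·463 + 6
37: 14359 = 37·388 + 3
41: 14359 = 41·350 + 9
43: 14359 = 43·333 + 40
47: 14359 = 47·305 + 24
53: 14359 = 53·270 + 49
59: 14359 = 59·243 + 22
61: 14359 = 61·235 + 24
67: 14359 = 67·214 + 21
71: 14359 = 71·202 + 17
73: 14359 = 73·196 + 51
79: 14359 = 79·181 + 60
83: 14359 = 83·173

83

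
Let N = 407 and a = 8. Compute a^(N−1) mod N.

8^1 ≡ 8 (mod 407)
8^2 ≡ 8^2 = 64 ≡ 64 (mod 407)
8^4 ≡ 64^2 = 4096 ≡ 26 (mod 407)
8^8 ≡ 26^2 = 676 ≡ 269 (mod 407)
8^16 ≡ 269^2 = 72361 ≡ 322 (mod 407)
8^32 ≡ 322^2 = 103684 ≡ 306 (mod 407)
8^64 ≡ 306^2 = 93636 ≡ 26 (mod 407)
8^128 ≡ 26^2 = 676 ≡ 269 (mod 407)
8^256 ≡ 269^2 = 72361 ≡ 322 (mod 407)
406 = 256 + 128 + 16 + 4 + 2 in binary powers of 2.
So 8^406 ≡ 322 · 269 · 322 · 26 · 64 ≡ 344 (mod 407).
Since 344 ≠ 1, base 8 is a Fermat witness: 407 is composite.

344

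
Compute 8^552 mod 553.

8^1 ≡ 8 (mod 553)
8^2 ≡ 8^2 = 64 ≡ 64 (mod 553)
8^4 ≡ 64^2 = 4096 ≡ 225 (mod 553)
8^8 ≡ 225^2 = 50625 ≡ 302 (mod 553)
8^16 ≡ 302^2 = 91204 ≡ 512 (mod 553)
8^32 ≡ 512^2 = 262144 ≡ 22 (mod 553)
8^64 ≡ 22^2 = 484 ≡ 484 (mod 553)
8^128 ≡ 484^2 = 234256 ≡ 337 (mod 553)
8^256 ≡ 337^2 = 113569 ≡ 204 (mod 553)
8^512 ≡ 204^2 = 41616 ≡ 141 (mod 553)
552 = 512 + 32 + 8 in binary powers of 2.
So 8^552 ≡ 141 · 22 · 302 ≡ 22 (mod 553).
Since 22 ≠ 1, base 8 is a Fermat witness: 553 is composite.

22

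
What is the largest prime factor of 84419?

84419 = 29 · 2911
2911 = 41 · 71
71 is prime.
So 84419 = 29 · 41 · 71; the largest prime factor is 71.

71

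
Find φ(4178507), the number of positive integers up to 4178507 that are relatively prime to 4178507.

Factor: 4178507 = 131 · 167 · 191.
φ(4178507) = (131−1) · (167−1) · (191−1) = 130 · 166 · 190 = 4100200.

4100200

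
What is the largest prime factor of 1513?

89

1513 = 17 · 89
89 is prime.
So 1513 = 17 · 89; the largest prime factor is 89.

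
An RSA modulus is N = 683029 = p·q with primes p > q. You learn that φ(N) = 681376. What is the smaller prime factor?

797

φ(n) = (p−1)(q−1) = n − (p+q) + 1, so p + q = 683029 − 681376 + 1 = 1654.
p and q are the roots of t² − 1654t + 683029 = 0.
Discriminant: 1654² − 4·683029 = 2735716 − 2732116 = 3600; √3600 = 60.
q = (1654 − 60)/2 = 797, p = (1654 + 60)/2 = 857.
Check: 797 · 857 = 683029.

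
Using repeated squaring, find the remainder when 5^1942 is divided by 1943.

5^1 ≡ 5 (mod 1943)
5^2 ≡ 5^2 = 25 ≡ 25 (mod 1943)
5^4 ≡ 25^2 = 625 ≡ 625 (mod 1943)
5^8 ≡ 625^2 = 390625 ≡ 82 (mod 1943)
5^16 ≡ 82^2 = 6724 ≡ 895 (mod 1943)
5^32 ≡ 895^2 = 801025 ≡ 509 (mod 1943)
5^64 ≡ 509^2 = 259081 ≡ 662 (mod 1943)
5^128 ≡ 662^2 = 438244 ≡ 1069 (mod 1943)
5^256 ≡ 1069^2 = 1142761 ≡ 277 (mod 1943)
5^512 ≡ 277^2 = 76729 ≡ 952 (mod 1943)
5^1024 ≡ 952^2 = 906304 ≡ 866 (mod 1943)
1942 = 1024 + 512 + 256 + 128 + 16 + 4 + 2 in binary powers of 2.
So 5^1942 ≡ 866 · 952 · 277 · 1069 · 895 · 625 · 25 ≡ 1354 (mod 1943).
Since 1354 ≠ 1, base 5 is a Fermat witness: 1943 is composite.

1354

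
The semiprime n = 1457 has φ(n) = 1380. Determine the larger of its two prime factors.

φ(n) = (p−1)(q−1) = n − (p+q) + 1, so p + q = 1457 − 1380 + 1 = 78.
p and q are the roots of t² − 78t + 1457 = 0.
Discriminant: 78² − 4·1457 = 6084 − 5828 = 256; √256 = 16.
q = (78 − 16)/2 = 31, p = (78 + 16)/2 = 47.
Check: 31 · 47 = 1457.

47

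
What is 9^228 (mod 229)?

9^1 ≡ 9 (mod 229)
9^2 ≡ 9^2 = 81 ≡ 81 (mod 229)
9^4 ≡ 81^2 = 6561 ≡ 149 (mod 229)
9^8 ≡ 149^2 = 22201 ≡ 217 (mod 229)
9^16 ≡ 217^2 = 47089 ≡ 144 (mod 229)
9^32 ≡ 144^2 = 20736 ≡ 126 (mod 229)
9^64 ≡ 126^2 = 15876 ≡ 75 (mod 229)
9^128 ≡ 75^2 = 5625 ≡ 129 (mod 229)
228 = 128 + 64 + 32 + 4 in binary powers of 2.
So 9^228 ≡ 129 · 75 · 126 · 149 ≡ 1 (mod 229).
Since the result is 1, base 9 gives no evidence that 229 is composite.

1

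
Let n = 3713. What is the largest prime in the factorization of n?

3713 = 47 · 79
79 is prime.
So 3713 = 47 · 79; the largest prime factor is 79.

79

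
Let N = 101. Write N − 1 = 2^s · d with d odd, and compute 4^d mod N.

100

101 − 1 = 100 = 2^2 · 25, so d = 25.
4^1 ≡ 4 (mod 101)
4^2 ≡ 4^2 = 16 ≡ 16 (mod 101)
4^4 ≡ 16^2 = 256 ≡ 54 (mod 101)
4^8 ≡ 54^2 = 2916 ≡ 88 (mod 101)
4^16 ≡ 88^2 = 7744 ≡ 68 (mod 101)
25 = 16 + 8 + 1 in binary powers of 2.
So 4^25 ≡ 68 · 88 · 4 ≡ 100 (mod 101).
Since 4^d ≡ 100 (mod 101), base 4 does not prove 101 composite.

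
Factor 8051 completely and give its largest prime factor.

97

8051 = 83 · 97
97 is prime.
So 8051 = 83 · 97; the largest prime factor is 97.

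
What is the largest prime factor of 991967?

991967 = 17 · 58351
58351 = 23 · 2537
2537 = 43 · 59
59 is prime.
So 991967 = 17 · 23 · 43 · 59; the largest prime factor is 59.

59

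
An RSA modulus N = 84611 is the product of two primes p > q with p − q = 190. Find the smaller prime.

Since p = q + 190, we have 84611 = q(q + 190), so q² + 190q − 84611 = 0.
Discriminant: 190² + 4·84611 = 36100 + 338444 = 374544; √374544 = 612.
q = (−190 + 612)/2 = 211, and p = q + 190 = 401.
Check: 211 · 401 = 84611.

211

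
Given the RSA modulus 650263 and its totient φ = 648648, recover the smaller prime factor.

φ(n) = (p−1)(q−1) = n − (p+q) + 1, so p + q = 650263 − 648648 + 1 = 1616.
p and q are the roots of t² − 1616t + 650263 = 0.
Discriminant: 1616² − 4·650263 = 2611456 − 2601052 = 10404; √10404 = 102.
q = (1616 − 102)/2 = 757, p = (1616 + 102)/2 = 859.
Check: 757 · 859 = 650263.

757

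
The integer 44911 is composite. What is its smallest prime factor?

44911 is odd.
Digit sum 19, not divisible by 3.
Ends in 1: not divisible by 5.
7: 44911 = 7·6415 + 6
11: 44911 = 11·4082 + 9
13: 44911 = 13·3454 + 9
17: 44911 = 17·2641 + 14
19: 44911 = 19·2363 + 14
23: 44911 = 23·1952 + 15
29: 44911 = 29·1548 + 19
31: 44911 = 31·1448 + 23
37: 44911 = 37·1213 + 30
41: 44911 = 41·1095 + 16
43: 44911 = 43·1044 + 19
47: 44911 = 47·955 + 26
53: 44911 = 53·847 + 20
59: 44911 = 59·761 + 12
61: 44911 = 61·736 + 15
67: 44911 = 67·670 + 21
71: 44911 = 71·632 + 39
73: 44911 = 73·615 + 16
79: 44911 = 79·568 + 39
83: 44911 = 83·541 + 8
89: 44911 = 89·504 + 55
97: 44911 = 97·463

97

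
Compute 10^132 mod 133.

10^1 ≡ 10 (mod 133)
10^2 ≡ 10^2 = 100 ≡ 100 (mod 133)
10^4 ≡ 100^2 = 10000 ≡ 25 (mod 133)
10^8 ≡ 25^2 = 625 ≡ 93 (mod 133)
10^16 ≡ 93^2 = 8649 ≡ 4 (mod 133)
10^32 ≡ 4^2 = 16 ≡ 16 (mod 133)
10^64 ≡ 16^2 = 256 ≡ 123 (mod 133)
10^128 ≡ 123^2 = 15129 ≡ 100 (mod 133)
132 = 128 + 4 in binary powers of 2.
So 10^132 ≡ 100 · 25 ≡ 106 (mod 133).
Since 106 ≠ 1, base 10 is a Fermat witness: 133 is composite.

106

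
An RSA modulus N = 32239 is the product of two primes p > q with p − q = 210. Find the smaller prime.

Since p = q + 210, we have 32239 = q(q + 210), so q² + 210q − 32239 = 0.
Discriminant: 210² + 4·32239 = 44100 + 128956 = 173056; √173056 = 416.
q = (−210 + 416)/2 = 103, and p = q + 210 = 313.
Check: 103 · 313 = 32239.

103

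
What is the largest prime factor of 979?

979 = 11 · 89
89 is prime.
So 979 = 11 · 89; the largest prime factor is 89.

89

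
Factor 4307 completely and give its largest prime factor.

4307 = 59 · 73
73 is prime.
So 4307 = 59 · 73; the largest prime factor is 73.

73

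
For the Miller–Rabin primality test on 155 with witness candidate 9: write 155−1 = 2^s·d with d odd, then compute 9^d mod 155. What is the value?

155 − 1 = 154 = 2^1 · 77, so d = 77.
9^1 ≡ 9 (mod 155)
9^2 ≡ 9^2 = 81 ≡ 81 (mod 155)
9^4 ≡ 81^2 = 6561 ≡ 51 (mod 155)
9^8 ≡ 51^2 = 2601 ≡ 121 (mod 155)
9^16 ≡ 121^2 = 14641 ≡ 71 (mod 155)
9^32 ≡ 71^2 = 5041 ≡ 81 (mod 155)
9^64 ≡ 81^2 = 6561 ≡ 51 (mod 155)
77 = 64 + 8 + 4 + 1 in binary powers of 2.
So 9^77 ≡ 51 · 121 · 51 · 9 ≡ 19 (mod 155).
Squaring chain: 19; never reaches −1, so base 9 is a Miller–Rabin witness that 155 is composite.

19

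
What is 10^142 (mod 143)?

133

10^1 ≡ 10 (mod 143)
10^2 ≡ 10^2 = 100 ≡ 100 (mod 143)
10^4 ≡ 100^2 = 10000 ≡ 133 (mod 143)
10^8 ≡ 133^2 = 17689 ≡ 100 (mod 143)
10^16 ≡ 100^2 = 10000 ≡ 133 (mod 143)
10^32 ≡ 133^2 = 17689 ≡ 100 (mod 143)
10^64 ≡ 100^2 = 10000 ≡ 133 (mod 143)
10^128 ≡ 133^2 = 17689 ≡ 100 (mod 143)
142 = 128 + 8 + 4 + 2 in binary powers of 2.
So 10^142 ≡ 100 · 100 · 133 · 100 ≡ 133 (mod 143).
Since 133 ≠ 1, base 10 is a Fermat witness: 143 is composite.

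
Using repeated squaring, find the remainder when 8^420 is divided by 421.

1

8^1 ≡ 8 (mod 421)
8^2 ≡ 8^2 = 64 ≡ 64 (mod 421)
8^4 ≡ 64^2 = 4096 ≡ 307 (mod 421)
8^8 ≡ 307^2 = 94249 ≡ 366 (mod 421)
8^16 ≡ 366^2 = 133956 ≡ 78 (mod 421)
8^32 ≡ 78^2 = 6084 ≡ 190 (mod 421)
8^64 ≡ 190^2 = 36100 ≡ 315 (mod 421)
8^128 ≡ 315^2 = 99225 ≡ 290 (mod 421)
8^256 ≡ 290^2 = 84100 ≡ 321 (mod 421)
420 = 256 + 128 + 32 + 4 in binary powers of 2.
So 8^420 ≡ 321 · 290 · 190 · 307 ≡ 1 (mod 421).
Since the result is 1, base 8 gives no evidence that 421 is composite.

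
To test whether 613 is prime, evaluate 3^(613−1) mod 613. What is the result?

1

3^1 ≡ 3 (mod 613)
3^2 ≡ 3^2 = 9 ≡ 9 (mod 613)
3^4 ≡ 9^2 = 81 ≡ 81 (mod 613)
3^8 ≡ 81^2 = 6561 ≡ 431 (mod 613)
3^16 ≡ 431^2 = 185761 ≡ 22 (mod 613)
3^32 ≡ 22^2 = 484 ≡ 484 (mod 613)
3^64 ≡ 484^2 = 234256 ≡ 90 (mod 613)
3^128 ≡ 90^2 = 8100 ≡ 131 (mod 613)
3^256 ≡ 131^2 = 17161 ≡ 610 (mod 613)
3^512 ≡ 610^2 = 372100 ≡ 9 (mod 613)
612 = 512 + 64 + 32 + 4 in binary powers of 2.
So 3^612 ≡ 9 · 90 · 484 · 81 ≡ 1 (mod 613).
Since the result is 1, base 3 gives no evidence that 613 is composite.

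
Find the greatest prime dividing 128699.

128699 = 41 · 3139
3139 = 43 · 73
73 is prime.
So 128699 = 41 · 43 · 73; the largest prime factor is 73.

73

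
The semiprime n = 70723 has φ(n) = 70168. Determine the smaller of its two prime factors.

φ(n) = (p−1)(q−1) = n − (p+q) + 1, so p + q = 70723 − 70168 + 1 = 556.
p and q are the roots of t² − 556t + 70723 = 0.
Discriminant: 556² − 4·70723 = 309136 − 282892 = 26244; √26244 = 162.
q = (556 − 162)/2 = 197, p = (556 + 162)/2 = 359.
Check: 197 · 359 = 70723.

197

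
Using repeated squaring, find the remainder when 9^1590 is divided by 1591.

269

9^1 ≡ 9 (mod 1591)
9^2 ≡ 9^2 = 81 ≡ 81 (mod 1591)
9^4 ≡ 81^2 = 6561 ≡ 197 (mod 1591)
9^8 ≡ 197^2 = 38809 ≡ 625 (mod 1591)
9^16 ≡ 625^2 = 390625 ≡ 830 (mod 1591)
9^32 ≡ 830^2 = 688900 ≡ 1588 (mod 1591)
9^64 ≡ 1588^2 = 2521744 ≡ 9 (mod 1591)
9^128 ≡ 9^2 = 81 ≡ 81 (mod 1591)
9^256 ≡ 81^2 = 6561 ≡ 197 (mod 1591)
9^512 ≡ 197^2 = 38809 ≡ 625 (mod 1591)
9^1024 ≡ 625^2 = 390625 ≡ 830 (mod 1591)
1590 = 1024 + 512 + 32 + 16 + 4 + 2 in binary powers of 2.
So 9^1590 ≡ 830 · 625 · 1588 · 830 · 197 · 81 ≡ 269 (mod 1591).
Since 269 ≠ 1, base 9 is a Fermat witness: 1591 is composite.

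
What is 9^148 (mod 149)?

9^1 ≡ 9 (mod 149)
9^2 ≡ 9^2 = 81 ≡ 81 (mod 149)
9^4 ≡ 81^2 = 6561 ≡ 5 (mod 149)
9^8 ≡ 5^2 = 25 ≡ 25 (mod 149)
9^16 ≡ 25^2 = 625 ≡ 29 (mod 149)
9^32 ≡ 29^2 = 841 ≡ 96 (mod 149)
9^64 ≡ 96^2 = 9216 ≡ 127 (mod 149)
9^128 ≡ 127^2 = 16129 ≡ 37 (mod 149)
148 = 128 + 16 + 4 in binary powers of 2.
So 9^148 ≡ 37 · 29 · 5 ≡ 1 (mod 149).
Since the result is 1, base 9 gives no evidence that 149 is composite.

1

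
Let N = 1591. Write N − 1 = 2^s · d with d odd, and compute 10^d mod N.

1591 − 1 = 1590 = 2^1 · 795, so d = 795.
10^1 ≡ 10 (mod 1591)
10^2 ≡ 10^2 = 100 ≡ 100 (mod 1591)
10^4 ≡ 100^2 = 10000 ≡ 454 (mod 1591)
10^8 ≡ 454^2 = 206116 ≡ 877 (mod 1591)
10^16 ≡ 877^2 = 769129 ≡ 676 (mod 1591)
10^32 ≡ 676^2 = 456976 ≡ 359 (mod 1591)
10^64 ≡ 359^2 = 128881 ≡ 10 (mod 1591)
10^128 ≡ 10^2 = 100 ≡ 100 (mod 1591)
10^256 ≡ 100^2 = 10000 ≡ 454 (mod 1591)
10^512 ≡ 454^2 = 206116 ≡ 877 (mod 1591)
795 = 512 + 256 + 16 + 8 + 2 + 1 in binary powers of 2.
So 10^795 ≡ 877 · 454 · 676 · 877 · 100 · 10 ≡ 778 (mod 1591).
Squaring chain: 778; never reaches −1, so base 10 is a Miller–Rabin witness that 1591 is composite.

778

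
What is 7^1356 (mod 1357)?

163

7^1 ≡ 7 (mod 1357)
7^2 ≡ 7^2 = 49 ≡ 49 (mod 1357)
7^4 ≡ 49^2 = 2401 ≡ 1044 (mod 1357)
7^8 ≡ 1044^2 = 1089936 ≡ 265 (mod 1357)
7^16 ≡ 265^2 = 70225 ≡ 1018 (mod 1357)
7^32 ≡ 1018^2 = 1036324 ≡ 933 (mod 1357)
7^64 ≡ 933^2 = 870489 ≡ 652 (mod 1357)
7^128 ≡ 652^2 = 425104 ≡ 363 (mod 1357)
7^256 ≡ 363^2 = 131769 ≡ 140 (mod 1357)
7^512 ≡ 140^2 = 19600 ≡ 602 (mod 1357)
7^1024 ≡ 602^2 = 362404 ≡ 85 (mod 1357)
1356 = 1024 + 256 + 64 + 8 + 4 in binary powers of 2.
So 7^1356 ≡ 85 · 140 · 652 · 265 · 1044 ≡ 163 (mod 1357).
Since 163 ≠ 1, base 7 is a Fermat witness: 1357 is composite.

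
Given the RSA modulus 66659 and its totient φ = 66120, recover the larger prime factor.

349

φ(n) = (p−1)(q−1) = n − (p+q) + 1, so p + q = 66659 − 66120 + 1 = 540.
p and q are the roots of t² − 540t + 66659 = 0.
Discriminant: 540² − 4·66659 = 291600 − 266636 = 24964; √24964 = 158.
q = (540 − 158)/2 = 191, p = (540 + 158)/2 = 349.
Check: 191 · 349 = 66659.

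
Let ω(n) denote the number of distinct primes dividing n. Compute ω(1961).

1961 = 37 · 53
1961 = 37 · 53, which has 2 distinct prime factors.

2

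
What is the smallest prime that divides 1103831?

53

1103831 is odd.
Digit sum 17, not divisible by 3.
Ends in 1: not divisible by 5.
7: 1103831 = 7·157690 + 1
11: 1103831 = 11·100348 + 3
13: 1103831 = 13·84910 + 1
17: 1103831 = 17·64931 + 4
19: 1103831 = 19·58096 + 7
23: 1103831 = 23·47992 + 15
29: 1103831 = 29·38063 + 4
31: 1103831 = 31·35607 + 14
37: 1103831 = 37·29833 + 10
41: 1103831 = 41·26922 + 29
43: 1103831 = 43·25670 + 21
47: 1103831 = 47·23485 + 36
53: 1103831 = 53·20827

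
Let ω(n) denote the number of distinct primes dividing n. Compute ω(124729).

124729 = 11 · 11339
11339 = 17 · 667
667 = 23 · 29
124729 = 11 · 17 · 23 · 29, which has 4 distinct prime factors.

4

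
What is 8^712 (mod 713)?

8^1 ≡ 8 (mod 713)
8^2 ≡ 8^2 = 64 ≡ 64 (mod 713)
8^4 ≡ 64^2 = 4096 ≡ 531 (mod 713)
8^8 ≡ 531^2 = 281961 ≡ 326 (mod 713)
8^16 ≡ 326^2 = 106276 ≡ 39 (mod 713)
8^32 ≡ 39^2 = 1521 ≡ 95 (mod 713)
8^64 ≡ 95^2 = 9025 ≡ 469 (mod 713)
8^128 ≡ 469^2 = 219961 ≡ 357 (mod 713)
8^256 ≡ 357^2 = 127449 ≡ 535 (mod 713)
8^512 ≡ 535^2 = 286225 ≡ 312 (mod 713)
712 = 512 + 128 + 64 + 8 in binary powers of 2.
So 8^712 ≡ 312 · 357 · 469 · 326 ≡ 188 (mod 713).
Since 188 ≠ 1, base 8 is a Fermat witness: 713 is composite.

188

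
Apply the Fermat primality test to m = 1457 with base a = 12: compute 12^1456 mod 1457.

794

12^1 ≡ 12 (mod 1457)
12^2 ≡ 12^2 = 144 ≡ 144 (mod 1457)
12^4 ≡ 144^2 = 20736 ≡ 338 (mod 1457)
12^8 ≡ 338^2 = 114244 ≡ 598 (mod 1457)
12^16 ≡ 598^2 = 357604 ≡ 639 (mod 1457)
12^32 ≡ 639^2 = 408321 ≡ 361 (mod 1457)
12^64 ≡ 361^2 = 130321 ≡ 648 (mod 1457)
12^128 ≡ 648^2 = 419904 ≡ 288 (mod 1457)
12^256 ≡ 288^2 = 82944 ≡ 1352 (mod 1457)
12^512 ≡ 1352^2 = 1827904 ≡ 826 (mod 1457)
12^1024 ≡ 826^2 = 682276 ≡ 400 (mod 1457)
1456 = 1024 + 256 + 128 + 32 + 16 in binary powers of 2.
So 12^1456 ≡ 400 · 1352 · 288 · 361 · 639 ≡ 794 (mod 1457).
Since 794 ≠ 1, base 12 is a Fermat witness: 1457 is composite.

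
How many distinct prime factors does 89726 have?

5

89726 = 2 · 44863
44863 = 7 · 6409
6409 = 13 · 493
493 = 17 · 29
89726 = 2 · 7 · 13 · 17 · 29, which has 5 distinct prime factors.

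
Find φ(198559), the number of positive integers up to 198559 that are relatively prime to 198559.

185856

Factor: 198559 = 23 · 89 · 97.
φ(198559) = (23−1) · (89−1) · (97−1) = 22 · 88 · 96 = 185856.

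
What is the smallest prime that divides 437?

19

437 is odd.
Digit sum 14, not divisible by 3.
Ends in 7: not divisible by 5.
7: 437 = 7·62 + 3
11: 437 = 11·39 + 8
13: 437 = 13·33 + 8
17: 437 = 17·25 + 12
19: 437 = 19·23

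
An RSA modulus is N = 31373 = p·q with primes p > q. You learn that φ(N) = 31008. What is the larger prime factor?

229

φ(n) = (p−1)(q−1) = n − (p+q) + 1, so p + q = 31373 − 31008 + 1 = 366.
p and q are the roots of t² − 366t + 31373 = 0.
Discriminant: 366² − 4·31373 = 133956 − 125492 = 8464; √8464 = 92.
q = (366 − 92)/2 = 137, p = (366 + 92)/2 = 229.
Check: 137 · 229 = 31373.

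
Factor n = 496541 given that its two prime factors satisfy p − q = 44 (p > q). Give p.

727

Since p = q + 44, we have 496541 = q(q + 44), so q² + 44q − 496541 = 0.
Discriminant: 44² + 4·496541 = 1936 + 1986164 = 1988100; √1988100 = 1410.
q = (−44 + 1410)/2 = 683, and p = q + 44 = 727.
Check: 683 · 727 = 496541.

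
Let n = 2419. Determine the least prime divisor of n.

41

2419 is odd.
Digit sum 16, not divisible by 3.
Ends in 9: not divisible by 5.
7: 2419 = 7·345 + 4
11: 2419 = 11·219 + 10
13: 2419 = 13·186 + 1
17: 2419 = 17·142 + 5
19: 2419 = 19·127 + 6
23: 2419 = 23·105 + 4
29: 2419 = 29·83 + 12
31: 2419 = 31·78 + 1
37: 2419 = 37·65 + 14
41: 2419 = 41·59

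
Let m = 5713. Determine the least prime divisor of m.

29

5713 is odd.
Digit sum 16, not divisible by 3.
Ends in 3: not divisible by 5.
7: 5713 = 7·816 + 1
11: 5713 = 11·519 + 4
13: 5713 = 13·439 + 6
17: 5713 = 17·336 + 1
19: 5713 = 19·300 + 13
23: 5713 = 23·248 + 9
29: 5713 = 29·197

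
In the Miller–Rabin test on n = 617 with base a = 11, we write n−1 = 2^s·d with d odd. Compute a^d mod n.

617 − 1 = 616 = 2^3 · 77, so d = 77.
11^1 ≡ 11 (mod 617)
11^2 ≡ 11^2 = 121 ≡ 121 (mod 617)
11^4 ≡ 121^2 = 14641 ≡ 450 (mod 617)
11^8 ≡ 450^2 = 202500 ≡ 124 (mod 617)
11^16 ≡ 124^2 = 15376 ≡ 568 (mod 617)
11^32 ≡ 568^2 = 322624 ≡ 550 (mod 617)
11^64 ≡ 550^2 = 302500 ≡ 170 (mod 617)
77 = 64 + 8 + 4 + 1 in binary powers of 2.
So 11^77 ≡ 170 · 124 · 450 · 11 ≡ 194 (mod 617).
Squaring chain: 194 → 616 → 1; reaches −1, so base 11 does not prove 617 composite.

194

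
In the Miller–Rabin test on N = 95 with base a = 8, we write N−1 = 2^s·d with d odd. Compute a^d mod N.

95 − 1 = 94 = 2^1 · 47, so d = 47.
8^1 ≡ 8 (mod 95)
8^2 ≡ 8^2 = 64 ≡ 64 (mod 95)
8^4 ≡ 64^2 = 4096 ≡ 11 (mod 95)
8^8 ≡ 11^2 = 121 ≡ 26 (mod 95)
8^16 ≡ 26^2 = 676 ≡ 11 (mod 95)
8^32 ≡ 11^2 = 121 ≡ 26 (mod 95)
47 = 32 + 8 + 4 + 2 + 1 in binary powers of 2.
So 8^47 ≡ 26 · 26 · 11 · 64 · 8 ≡ 12 (mod 95).
Squaring chain: 12; never reaches −1, so base 8 is a Miller–Rabin witness that 95 is composite.

12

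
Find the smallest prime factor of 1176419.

1176419 is odd.
Digit sum 29, not divisible by 3.
Ends in 9: not divisible by 5.
7: 1176419 = 7·168059 + 6
11: 1176419 = 11·106947 + 2
13: 1176419 = 13·90493 + 10
17: 1176419 = 17·69201 + 2
19: 1176419 = 19·61916 + 15
23: 1176419 = 23·51148 + 15
29: 1176419 = 29·40566 + 5
31: 1176419 = 31·37949

31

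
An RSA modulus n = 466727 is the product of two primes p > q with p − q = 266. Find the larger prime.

Since p = q + 266, we have 466727 = q(q + 266), so q² + 266q − 466727 = 0.
Discriminant: 266² + 4·466727 = 70756 + 1866908 = 1937664; √1937664 = 1392.
q = (−266 + 1392)/2 = 563, and p = q + 266 = 829.
Check: 563 · 829 = 466727.

829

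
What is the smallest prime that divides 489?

489 is odd.
Digit sum 21, divisible by 3.

3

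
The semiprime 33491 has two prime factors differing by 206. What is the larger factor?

Since p = q + 206, we have 33491 = q(q + 206), so q² + 206q − 33491 = 0.
Discriminant: 206² + 4·33491 = 42436 + 133964 = 176400; √176400 = 420.
q = (−206 + 420)/2 = 107, and p = q + 206 = 313.
Check: 107 · 313 = 33491.

313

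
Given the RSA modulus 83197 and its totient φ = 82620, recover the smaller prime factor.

φ(n) = (p−1)(q−1) = n − (p+q) + 1, so p + q = 83197 − 82620 + 1 = 578.
p and q are the roots of t² − 578t + 83197 = 0.
Discriminant: 578² − 4·83197 = 334084 − 332788 = 1296; √1296 = 36.
q = (578 − 36)/2 = 271, p = (578 + 36)/2 = 307.
Check: 271 · 307 = 83197.

271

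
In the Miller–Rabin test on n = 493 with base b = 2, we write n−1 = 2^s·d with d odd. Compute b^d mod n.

493 − 1 = 492 = 2^2 · 123, so d = 123.
2^1 ≡ 2 (mod 493)
2^2 ≡ 2^2 = 4 ≡ 4 (mod 493)
2^4 ≡ 4^2 = 16 ≡ 16 (mod 493)
2^8 ≡ 16^2 = 256 ≡ 256 (mod 493)
2^16 ≡ 256^2 = 65536 ≡ 460 (mod 493)
2^32 ≡ 460^2 = 211600 ≡ 103 (mod 493)
2^64 ≡ 103^2 = 10609 ≡ 256 (mod 493)
123 = 64 + 32 + 16 + 8 + 2 + 1 in binary powers of 2.
So 2^123 ≡ 256 · 103 · 460 · 256 · 4 · 2 ≡ 76 (mod 493).
Squaring chain: 76 → 353; never reaches −1, so base 2 is a Miller–Rabin witness that 493 is composite.

76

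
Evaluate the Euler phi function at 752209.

727056

Factor: 752209 = 67 · 103 · 109.
φ(752209) = (67−1) · (103−1) · (109−1) = 66 · 102 · 108 = 727056.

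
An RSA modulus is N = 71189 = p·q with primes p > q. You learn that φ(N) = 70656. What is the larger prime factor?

277

φ(n) = (p−1)(q−1) = n − (p+q) + 1, so p + q = 71189 − 70656 + 1 = 534.
p and q are the roots of t² − 534t + 71189 = 0.
Discriminant: 534² − 4·71189 = 285156 − 284756 = 400; √400 = 20.
q = (534 − 20)/2 = 257, p = (534 + 20)/2 = 277.
Check: 257 · 277 = 71189.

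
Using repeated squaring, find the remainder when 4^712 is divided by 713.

4^1 ≡ 4 (mod 713)
4^2 ≡ 4^2 = 16 ≡ 16 (mod 713)
4^4 ≡ 16^2 = 256 ≡ 256 (mod 713)
4^8 ≡ 256^2 = 65536 ≡ 653 (mod 713)
4^16 ≡ 653^2 = 426409 ≡ 35 (mod 713)
4^32 ≡ 35^2 = 1225 ≡ 512 (mod 713)
4^64 ≡ 512^2 = 262144 ≡ 473 (mod 713)
4^128 ≡ 473^2 = 223729 ≡ 560 (mod 713)
4^256 ≡ 560^2 = 313600 ≡ 593 (mod 713)
4^512 ≡ 593^2 = 351649 ≡ 140 (mod 713)
712 = 512 + 128 + 64 + 8 in binary powers of 2.
So 4^712 ≡ 140 · 560 · 473 · 653 ≡ 78 (mod 713).
Since 78 ≠ 1, base 4 is a Fermat witness: 713 is composite.

78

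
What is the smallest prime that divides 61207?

61207 is odd.
Digit sum 16, not divisible by 3.
Ends in 7: not divisible by 5.
7: 61207 = 7·8743 + 6
11: 61207 = 11·5564 + 3
13: 61207 = 13·4708 + 3
17: 61207 = 17·3600 + 7
19: 61207 = 19·3221 + 8
23: 61207 = 23·2661 + 4
29: 61207 = 29·2110 + 17
31: 61207 = 31·1974 + 13
37: 61207 = 37·1654 + 9
41: 61207 = 41·1492 + 35
43: 61207 = 43·1423 + 18
47: 61207 = 47·1302 + 13
53: 61207 = 53·1154 + 45
59: 61207 = 59·1037 + 24
61: 61207 = 61·1003 + 24
67: 61207 = 67·913 + 36
71: 61207 = 71·862 + 5
73: 61207 = 73·838 + 33
79: 61207 = 79·774 + 61
83: 61207 = 83·737 + 36
89: 61207 = 89·687 + 64
97: 61207 = 97·631

97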